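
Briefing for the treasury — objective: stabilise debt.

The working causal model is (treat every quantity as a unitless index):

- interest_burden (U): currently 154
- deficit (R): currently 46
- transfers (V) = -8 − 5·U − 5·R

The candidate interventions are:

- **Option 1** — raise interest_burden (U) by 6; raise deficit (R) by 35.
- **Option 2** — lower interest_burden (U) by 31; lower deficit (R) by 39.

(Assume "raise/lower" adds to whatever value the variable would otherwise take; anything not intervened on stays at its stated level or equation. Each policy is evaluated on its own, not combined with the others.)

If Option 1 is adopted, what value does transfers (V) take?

Option 1 (U + 6, R + 35):
  U = 154 + 6 = 160
  R = 46 + 35 = 81
  V = -8 − 5·160 − 5·81 = -1213

-1213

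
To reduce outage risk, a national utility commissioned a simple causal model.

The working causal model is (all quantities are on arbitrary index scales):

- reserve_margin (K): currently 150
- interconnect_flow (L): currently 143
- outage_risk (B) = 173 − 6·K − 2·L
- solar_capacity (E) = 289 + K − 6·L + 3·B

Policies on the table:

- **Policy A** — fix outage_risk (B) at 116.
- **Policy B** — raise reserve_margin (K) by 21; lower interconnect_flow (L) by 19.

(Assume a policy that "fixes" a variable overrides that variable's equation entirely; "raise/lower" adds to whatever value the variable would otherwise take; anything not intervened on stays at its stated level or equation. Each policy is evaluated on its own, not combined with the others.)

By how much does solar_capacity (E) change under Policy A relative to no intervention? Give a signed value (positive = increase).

3387

Baseline:
  K = 150
  L = 143
  B = 173 − 6·150 − 2·143 = -1013
  E = 289 + 150 − 6·143 + 3·(-1013) = -3458
Policy A (B := 116):
  K = 150
  L = 143
  B = 116
  E = 289 + 150 − 6·143 + 3·116 = -71
Change in E: -71 − (-3458) = 3387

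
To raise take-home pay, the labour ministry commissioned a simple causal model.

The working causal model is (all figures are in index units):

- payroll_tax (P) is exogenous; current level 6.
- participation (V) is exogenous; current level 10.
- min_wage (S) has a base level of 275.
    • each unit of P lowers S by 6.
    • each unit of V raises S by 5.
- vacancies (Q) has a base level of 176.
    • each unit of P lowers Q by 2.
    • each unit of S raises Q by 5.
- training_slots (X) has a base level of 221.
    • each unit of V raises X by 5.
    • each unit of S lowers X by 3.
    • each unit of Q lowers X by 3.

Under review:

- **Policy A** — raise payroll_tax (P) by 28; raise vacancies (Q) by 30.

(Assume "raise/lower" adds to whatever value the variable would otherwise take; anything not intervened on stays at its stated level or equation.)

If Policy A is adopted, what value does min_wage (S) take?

121

Policy A (P + 28, Q + 30):
  P = 6 + 28 = 34
  V = 10
  S = 275 − 6·34 + 5·10 = 121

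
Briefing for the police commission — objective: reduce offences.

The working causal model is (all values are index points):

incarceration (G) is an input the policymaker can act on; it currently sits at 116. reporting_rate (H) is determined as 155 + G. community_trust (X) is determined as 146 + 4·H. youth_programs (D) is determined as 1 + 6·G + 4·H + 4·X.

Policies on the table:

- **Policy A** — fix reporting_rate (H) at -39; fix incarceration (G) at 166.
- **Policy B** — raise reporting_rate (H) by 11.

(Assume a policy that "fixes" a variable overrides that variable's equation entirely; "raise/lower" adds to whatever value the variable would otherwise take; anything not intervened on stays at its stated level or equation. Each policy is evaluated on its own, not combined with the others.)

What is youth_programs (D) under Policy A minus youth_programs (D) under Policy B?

Policy A (H := -39, G := 166):
  G = 166
  H = -39
  X = 146 + 4·(-39) = -10
  D = 1 + 6·166 + 4·(-39) + 4·(-10) = 801
Policy B (H + 11):
  G = 116
  H = 155 + 116 (+11 from intervention) = 282
  X = 146 + 4·282 = 1274
  D = 1 + 6·116 + 4·282 + 4·1274 = 6921
D: 801 − 6921 = -6120

-6120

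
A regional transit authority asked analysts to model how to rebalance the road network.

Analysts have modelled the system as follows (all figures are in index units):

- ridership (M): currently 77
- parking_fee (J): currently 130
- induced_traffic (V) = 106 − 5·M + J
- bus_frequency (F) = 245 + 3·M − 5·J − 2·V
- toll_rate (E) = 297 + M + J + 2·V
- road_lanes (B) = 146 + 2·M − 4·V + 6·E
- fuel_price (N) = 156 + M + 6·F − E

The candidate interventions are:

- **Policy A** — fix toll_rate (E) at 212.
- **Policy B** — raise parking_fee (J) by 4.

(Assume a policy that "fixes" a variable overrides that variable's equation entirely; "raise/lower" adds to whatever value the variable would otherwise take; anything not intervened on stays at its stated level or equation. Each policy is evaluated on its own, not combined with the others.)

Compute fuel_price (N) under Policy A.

Policy A (E := 212):
  M = 77
  J = 130
  V = 106 − 5·77 + 130 = -149
  F = 245 + 3·77 − 5·130 − 2·(-149) = 124
  E = 212
  N = 156 + 77 + 6·124 − 212 = 765

765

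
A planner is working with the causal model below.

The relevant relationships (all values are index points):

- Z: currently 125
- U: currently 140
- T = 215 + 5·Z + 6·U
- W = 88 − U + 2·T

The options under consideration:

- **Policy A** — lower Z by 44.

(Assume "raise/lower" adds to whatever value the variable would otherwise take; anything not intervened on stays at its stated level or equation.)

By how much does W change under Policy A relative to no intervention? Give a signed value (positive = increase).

-440

Baseline:
  Z = 125
  U = 140
  T = 215 + 5·125 + 6·140 = 1680
  W = 88 − 140 + 2·1680 = 3308
Policy A (Z − 44):
  Z = 125 − 44 = 81
  U = 140
  T = 215 + 5·81 + 6·140 = 1460
  W = 88 − 140 + 2·1460 = 2868
Change in W: 2868 − 3308 = -440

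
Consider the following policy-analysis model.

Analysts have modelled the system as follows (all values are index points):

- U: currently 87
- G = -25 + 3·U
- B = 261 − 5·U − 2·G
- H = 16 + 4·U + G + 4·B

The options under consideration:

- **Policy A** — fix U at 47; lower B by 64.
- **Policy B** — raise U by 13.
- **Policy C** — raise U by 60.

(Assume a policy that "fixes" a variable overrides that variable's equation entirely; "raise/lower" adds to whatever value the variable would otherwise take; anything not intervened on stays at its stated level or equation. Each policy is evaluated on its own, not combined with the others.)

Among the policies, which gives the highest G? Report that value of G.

Policy A (U := 47, B − 64):
  U = 47
  G = -25 + 3·47 = 116
Policy B (U + 13):
  U = 87 + 13 = 100
  G = -25 + 3·100 = 275
Policy C (U + 60):
  U = 87 + 60 = 147
  G = -25 + 3·147 = 416
Comparing — Policy A: G=116, Policy B: G=275, Policy C: G=416. Highest is 416 (Policy C).

416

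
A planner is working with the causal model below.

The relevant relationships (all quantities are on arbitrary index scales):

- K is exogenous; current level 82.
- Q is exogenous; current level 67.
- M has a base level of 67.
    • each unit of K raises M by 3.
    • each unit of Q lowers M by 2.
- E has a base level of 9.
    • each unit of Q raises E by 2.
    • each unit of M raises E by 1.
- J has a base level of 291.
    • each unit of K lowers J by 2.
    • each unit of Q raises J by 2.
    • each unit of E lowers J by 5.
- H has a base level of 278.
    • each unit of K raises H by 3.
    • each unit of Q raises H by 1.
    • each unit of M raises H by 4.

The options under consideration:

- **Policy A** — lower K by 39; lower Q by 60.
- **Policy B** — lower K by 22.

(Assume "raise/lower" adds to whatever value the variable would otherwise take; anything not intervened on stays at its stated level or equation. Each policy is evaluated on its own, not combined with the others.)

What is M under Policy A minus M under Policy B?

69

Policy A (K − 39, Q − 60):
  K = 82 − 39 = 43
  Q = 67 − 60 = 7
  M = 67 + 3·43 − 2·7 = 182
Policy B (K − 22):
  K = 82 − 22 = 60
  Q = 67
  M = 67 + 3·60 − 2·67 = 113
M: 182 − 113 = 69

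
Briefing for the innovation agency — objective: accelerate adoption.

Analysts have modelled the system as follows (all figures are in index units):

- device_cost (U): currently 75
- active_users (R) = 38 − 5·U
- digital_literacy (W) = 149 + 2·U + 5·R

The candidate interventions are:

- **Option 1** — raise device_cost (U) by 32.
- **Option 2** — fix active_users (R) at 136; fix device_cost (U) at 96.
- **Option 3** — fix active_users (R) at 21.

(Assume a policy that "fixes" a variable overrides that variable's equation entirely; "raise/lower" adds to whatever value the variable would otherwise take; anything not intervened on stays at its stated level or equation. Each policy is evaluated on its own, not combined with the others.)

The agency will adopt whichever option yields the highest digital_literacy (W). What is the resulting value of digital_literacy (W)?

Option 1 (U + 32):
  U = 75 + 32 = 107
  R = 38 − 5·107 = -497
  W = 149 + 2·107 + 5·(-497) = -2122
Option 2 (R := 136, U := 96):
  U = 96
  R = 136
  W = 149 + 2·96 + 5·136 = 1021
Option 3 (R := 21):
  U = 75
  R = 21
  W = 149 + 2·75 + 5·21 = 404
Comparing — Option 1: W=-2122, Option 2: W=1021, Option 3: W=404. Highest is 1021 (Option 2).

1021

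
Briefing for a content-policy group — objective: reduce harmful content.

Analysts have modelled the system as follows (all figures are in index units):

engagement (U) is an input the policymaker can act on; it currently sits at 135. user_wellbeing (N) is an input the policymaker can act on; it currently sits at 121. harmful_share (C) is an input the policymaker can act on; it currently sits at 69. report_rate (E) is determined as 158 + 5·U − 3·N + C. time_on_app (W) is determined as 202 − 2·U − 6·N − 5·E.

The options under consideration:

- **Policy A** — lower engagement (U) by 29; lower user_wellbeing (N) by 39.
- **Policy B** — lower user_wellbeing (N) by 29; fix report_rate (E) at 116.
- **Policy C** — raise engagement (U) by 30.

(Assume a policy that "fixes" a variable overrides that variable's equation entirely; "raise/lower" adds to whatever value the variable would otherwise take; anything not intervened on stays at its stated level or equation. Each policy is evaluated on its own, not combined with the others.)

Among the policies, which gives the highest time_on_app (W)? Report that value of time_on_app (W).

-1200

Policy A (U − 29, N − 39):
  U = 135 − 29 = 106
  N = 121 − 39 = 82
  C = 69
  E = 158 + 5·106 − 3·82 + 69 = 511
  W = 202 − 2·106 − 6·82 − 5·511 = -3057
Policy B (N − 29, E := 116):
  U = 135
  N = 121 − 29 = 92
  C = 69
  E = 116
  W = 202 − 2·135 − 6·92 − 5·116 = -1200
Policy C (U + 30):
  U = 135 + 30 = 165
  N = 121
  C = 69
  E = 158 + 5·165 − 3·121 + 69 = 689
  W = 202 − 2·165 − 6·121 − 5·689 = -4299
Comparing — Policy A: W=-3057, Policy B: W=-1200, Policy C: W=-4299. Highest is -1200 (Policy B).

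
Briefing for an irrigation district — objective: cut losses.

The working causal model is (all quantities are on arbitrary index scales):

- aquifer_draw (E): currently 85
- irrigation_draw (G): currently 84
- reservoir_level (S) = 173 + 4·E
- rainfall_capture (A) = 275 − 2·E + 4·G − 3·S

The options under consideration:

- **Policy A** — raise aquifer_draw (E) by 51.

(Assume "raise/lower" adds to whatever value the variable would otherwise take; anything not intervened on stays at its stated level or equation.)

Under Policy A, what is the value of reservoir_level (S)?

717

Policy A (E + 51):
  E = 85 + 51 = 136
  S = 173 + 4·136 = 717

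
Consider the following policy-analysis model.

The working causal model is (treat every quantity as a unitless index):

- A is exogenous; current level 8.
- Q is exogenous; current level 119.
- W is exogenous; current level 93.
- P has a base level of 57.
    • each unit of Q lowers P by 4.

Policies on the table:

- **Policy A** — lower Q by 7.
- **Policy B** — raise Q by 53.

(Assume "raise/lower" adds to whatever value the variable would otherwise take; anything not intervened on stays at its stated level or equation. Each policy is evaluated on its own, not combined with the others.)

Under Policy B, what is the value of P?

-631

Policy B (Q + 53):
  Q = 119 + 53 = 172
  P = 57 − 4·172 = -631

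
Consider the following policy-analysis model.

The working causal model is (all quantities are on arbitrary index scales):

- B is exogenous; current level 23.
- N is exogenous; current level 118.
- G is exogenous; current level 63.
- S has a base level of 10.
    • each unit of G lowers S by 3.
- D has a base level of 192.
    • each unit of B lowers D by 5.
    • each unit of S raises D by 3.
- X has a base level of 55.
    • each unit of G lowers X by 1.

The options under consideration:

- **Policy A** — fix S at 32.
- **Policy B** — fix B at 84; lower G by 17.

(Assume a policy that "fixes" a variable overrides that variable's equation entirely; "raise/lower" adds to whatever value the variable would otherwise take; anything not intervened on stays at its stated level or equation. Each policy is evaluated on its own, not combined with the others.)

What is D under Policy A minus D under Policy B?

785

Policy A (S := 32):
  B = 23
  G = 63
  S = 32
  D = 192 − 5·23 + 3·32 = 173
Policy B (B := 84, G − 17):
  B = 84
  G = 63 − 17 = 46
  S = 10 − 3·46 = -128
  D = 192 − 5·84 + 3·(-128) = -612
D: 173 − (-612) = 785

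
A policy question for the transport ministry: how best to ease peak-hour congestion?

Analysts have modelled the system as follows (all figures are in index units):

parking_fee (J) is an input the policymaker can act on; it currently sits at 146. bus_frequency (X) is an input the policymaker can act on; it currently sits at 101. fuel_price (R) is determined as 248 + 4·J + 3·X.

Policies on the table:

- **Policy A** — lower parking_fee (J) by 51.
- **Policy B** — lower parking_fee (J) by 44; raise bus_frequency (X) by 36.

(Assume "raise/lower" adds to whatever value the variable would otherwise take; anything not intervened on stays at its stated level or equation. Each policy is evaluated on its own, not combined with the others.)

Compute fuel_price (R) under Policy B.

Policy B (J − 44, X + 36):
  J = 146 − 44 = 102
  X = 101 + 36 = 137
  R = 248 + 4·102 + 3·137 = 1067

1067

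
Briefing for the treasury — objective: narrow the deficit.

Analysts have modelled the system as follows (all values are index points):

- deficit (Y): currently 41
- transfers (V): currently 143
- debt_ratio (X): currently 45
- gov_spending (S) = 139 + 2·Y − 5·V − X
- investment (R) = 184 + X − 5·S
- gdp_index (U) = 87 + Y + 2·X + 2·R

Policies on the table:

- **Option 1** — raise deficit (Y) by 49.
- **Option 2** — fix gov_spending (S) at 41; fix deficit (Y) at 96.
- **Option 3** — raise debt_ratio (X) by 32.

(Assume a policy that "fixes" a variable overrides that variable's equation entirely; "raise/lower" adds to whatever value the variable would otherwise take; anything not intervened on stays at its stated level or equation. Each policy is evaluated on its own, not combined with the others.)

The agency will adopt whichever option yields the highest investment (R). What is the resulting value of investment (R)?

3116

Option 1 (Y + 49):
  Y = 41 + 49 = 90
  V = 143
  X = 45
  S = 139 + 2·90 − 5·143 − 45 = -441
  R = 184 + 45 − 5·(-441) = 2434
Option 2 (S := 41, Y := 96):
  Y = 96
  V = 143
  X = 45
  S = 41
  R = 184 + 45 − 5·41 = 24
Option 3 (X + 32):
  Y = 41
  V = 143
  X = 45 + 32 = 77
  S = 139 + 2·41 − 5·143 − 77 = -571
  R = 184 + 77 − 5·(-571) = 3116
Comparing — Option 1: R=2434, Option 2: R=24, Option 3: R=3116. Highest is 3116 (Option 3).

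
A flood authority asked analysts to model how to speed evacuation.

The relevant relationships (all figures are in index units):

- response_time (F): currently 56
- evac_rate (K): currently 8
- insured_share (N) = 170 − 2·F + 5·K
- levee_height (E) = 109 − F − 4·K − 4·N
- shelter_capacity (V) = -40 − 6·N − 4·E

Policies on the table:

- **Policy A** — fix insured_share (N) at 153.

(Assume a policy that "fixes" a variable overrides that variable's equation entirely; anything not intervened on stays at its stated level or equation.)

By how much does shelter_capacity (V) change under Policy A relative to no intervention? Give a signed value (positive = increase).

Baseline:
  F = 56
  K = 8
  N = 170 − 2·56 + 5·8 = 98
  E = 109 − 56 − 4·8 − 4·98 = -371
  V = -40 − 6·98 − 4·(-371) = 856
Policy A (N := 153):
  F = 56
  K = 8
  N = 153
  E = 109 − 56 − 4·8 − 4·153 = -591
  V = -40 − 6·153 − 4·(-591) = 1406
Change in V: 1406 − 856 = 550

550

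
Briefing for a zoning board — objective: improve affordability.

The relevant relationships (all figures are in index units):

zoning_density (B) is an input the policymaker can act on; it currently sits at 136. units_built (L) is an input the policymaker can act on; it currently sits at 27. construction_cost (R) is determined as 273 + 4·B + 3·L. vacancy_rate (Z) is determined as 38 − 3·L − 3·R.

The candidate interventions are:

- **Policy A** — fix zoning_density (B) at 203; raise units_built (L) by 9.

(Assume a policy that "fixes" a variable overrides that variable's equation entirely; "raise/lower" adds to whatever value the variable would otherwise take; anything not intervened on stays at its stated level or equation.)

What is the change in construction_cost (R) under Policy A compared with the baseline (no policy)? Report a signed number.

Baseline:
  B = 136
  L = 27
  R = 273 + 4·136 + 3·27 = 898
Policy A (B := 203, L + 9):
  B = 203
  L = 27 + 9 = 36
  R = 273 + 4·203 + 3·36 = 1193
Change in R: 1193 − 898 = 295

295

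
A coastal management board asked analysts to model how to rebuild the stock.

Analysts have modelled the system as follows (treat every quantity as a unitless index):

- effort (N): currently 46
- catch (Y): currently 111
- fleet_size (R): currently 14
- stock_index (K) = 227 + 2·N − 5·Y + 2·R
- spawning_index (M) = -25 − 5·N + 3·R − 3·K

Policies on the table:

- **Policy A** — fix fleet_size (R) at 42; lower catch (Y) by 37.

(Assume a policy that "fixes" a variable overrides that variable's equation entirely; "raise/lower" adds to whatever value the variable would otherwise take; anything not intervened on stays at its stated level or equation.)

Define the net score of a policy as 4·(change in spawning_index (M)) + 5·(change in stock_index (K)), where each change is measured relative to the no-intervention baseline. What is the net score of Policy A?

Baseline:
  N = 46
  Y = 111
  R = 14
  K = 227 + 2·46 − 5·111 + 2·14 = -208
  M = -25 − 5·46 + 3·14 − 3·(-208) = 411
Policy A (R := 42, Y − 37):
  N = 46
  Y = 111 − 37 = 74
  R = 42
  K = 227 + 2·46 − 5·74 + 2·42 = 33
  M = -25 − 5·46 + 3·42 − 3·33 = -228
ΔM = -228 − 411 = -639; ΔK = 33 − (-208) = 241
Score = 4·(-639) + 5·241 = -1351

-1351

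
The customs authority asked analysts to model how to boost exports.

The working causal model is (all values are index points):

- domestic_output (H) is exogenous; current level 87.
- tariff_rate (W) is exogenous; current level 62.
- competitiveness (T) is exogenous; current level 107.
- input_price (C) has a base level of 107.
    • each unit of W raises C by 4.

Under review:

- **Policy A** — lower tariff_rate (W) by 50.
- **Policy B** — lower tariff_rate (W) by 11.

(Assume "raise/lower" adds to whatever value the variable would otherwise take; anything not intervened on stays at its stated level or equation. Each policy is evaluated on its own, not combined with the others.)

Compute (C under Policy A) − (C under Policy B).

Policy A (W − 50):
  W = 62 − 50 = 12
  C = 107 + 4·12 = 155
Policy B (W − 11):
  W = 62 − 11 = 51
  C = 107 + 4·51 = 311
C: 155 − 311 = -156

-156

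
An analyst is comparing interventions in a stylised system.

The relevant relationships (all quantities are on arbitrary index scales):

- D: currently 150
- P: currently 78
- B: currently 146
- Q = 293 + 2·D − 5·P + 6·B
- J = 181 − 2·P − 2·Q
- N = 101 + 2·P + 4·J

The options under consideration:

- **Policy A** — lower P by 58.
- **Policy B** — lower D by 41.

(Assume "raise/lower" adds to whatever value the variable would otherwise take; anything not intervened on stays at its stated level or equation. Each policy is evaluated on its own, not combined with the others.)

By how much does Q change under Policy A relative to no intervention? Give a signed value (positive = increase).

Baseline:
  D = 150
  P = 78
  B = 146
  Q = 293 + 2·150 − 5·78 + 6·146 = 1079
Policy A (P − 58):
  D = 150
  P = 78 − 58 = 20
  B = 146
  Q = 293 + 2·150 − 5·20 + 6·146 = 1369
Change in Q: 1369 − 1079 = 290

290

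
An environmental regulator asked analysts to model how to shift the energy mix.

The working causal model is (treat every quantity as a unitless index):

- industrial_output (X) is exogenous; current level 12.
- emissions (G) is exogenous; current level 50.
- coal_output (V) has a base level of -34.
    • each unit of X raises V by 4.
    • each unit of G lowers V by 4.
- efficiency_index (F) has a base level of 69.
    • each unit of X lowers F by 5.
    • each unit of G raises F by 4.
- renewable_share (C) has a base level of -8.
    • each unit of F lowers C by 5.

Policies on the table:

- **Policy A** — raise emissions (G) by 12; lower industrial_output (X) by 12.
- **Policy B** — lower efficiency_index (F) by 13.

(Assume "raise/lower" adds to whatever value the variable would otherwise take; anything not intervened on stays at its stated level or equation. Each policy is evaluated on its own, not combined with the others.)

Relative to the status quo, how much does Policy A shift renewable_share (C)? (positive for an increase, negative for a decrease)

-540

Baseline:
  X = 12
  G = 50
  F = 69 − 5·12 + 4·50 = 209
  C = -8 − 5·209 = -1053
Policy A (G + 12, X − 12):
  X = 12 − 12 = 0
  G = 50 + 12 = 62
  F = 69 − 5·0 + 4·62 = 317
  C = -8 − 5·317 = -1593
Change in C: -1593 − (-1053) = -540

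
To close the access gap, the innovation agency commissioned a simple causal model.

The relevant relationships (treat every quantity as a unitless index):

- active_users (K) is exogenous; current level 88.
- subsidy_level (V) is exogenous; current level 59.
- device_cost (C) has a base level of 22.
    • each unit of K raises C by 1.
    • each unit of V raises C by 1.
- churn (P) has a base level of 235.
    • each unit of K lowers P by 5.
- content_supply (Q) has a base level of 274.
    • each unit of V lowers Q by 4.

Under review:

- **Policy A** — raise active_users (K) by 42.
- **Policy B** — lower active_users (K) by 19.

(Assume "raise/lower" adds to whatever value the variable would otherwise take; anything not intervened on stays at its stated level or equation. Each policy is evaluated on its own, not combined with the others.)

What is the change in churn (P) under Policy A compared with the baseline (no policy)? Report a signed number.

Baseline:
  K = 88
  P = 235 − 5·88 = -205
Policy A (K + 42):
  K = 88 + 42 = 130
  P = 235 − 5·130 = -415
Change in P: -415 − (-205) = -210

-210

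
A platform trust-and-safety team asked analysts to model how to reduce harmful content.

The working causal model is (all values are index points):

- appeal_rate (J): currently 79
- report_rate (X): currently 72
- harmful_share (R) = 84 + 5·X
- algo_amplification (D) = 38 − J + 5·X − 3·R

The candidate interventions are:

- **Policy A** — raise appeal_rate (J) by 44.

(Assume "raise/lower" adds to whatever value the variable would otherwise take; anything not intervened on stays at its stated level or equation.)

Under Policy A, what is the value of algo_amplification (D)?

-1057

Policy A (J + 44):
  J = 79 + 44 = 123
  X = 72
  R = 84 + 5·72 = 444
  D = 38 − 123 + 5·72 − 3·444 = -1057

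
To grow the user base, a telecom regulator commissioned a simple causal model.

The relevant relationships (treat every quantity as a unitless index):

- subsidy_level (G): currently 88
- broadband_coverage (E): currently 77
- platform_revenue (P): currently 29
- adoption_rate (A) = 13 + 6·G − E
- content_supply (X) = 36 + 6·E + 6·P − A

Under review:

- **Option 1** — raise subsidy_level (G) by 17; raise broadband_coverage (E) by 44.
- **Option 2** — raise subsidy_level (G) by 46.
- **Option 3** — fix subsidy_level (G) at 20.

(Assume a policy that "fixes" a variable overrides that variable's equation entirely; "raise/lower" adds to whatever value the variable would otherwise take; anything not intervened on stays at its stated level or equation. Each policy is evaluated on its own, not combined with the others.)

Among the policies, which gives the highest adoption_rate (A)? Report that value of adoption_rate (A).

740

Option 1 (G + 17, E + 44):
  G = 88 + 17 = 105
  E = 77 + 44 = 121
  A = 13 + 6·105 − 121 = 522
Option 2 (G + 46):
  G = 88 + 46 = 134
  E = 77
  A = 13 + 6·134 − 77 = 740
Option 3 (G := 20):
  G = 20
  E = 77
  A = 13 + 6·20 − 77 = 56
Comparing — Option 1: A=522, Option 2: A=740, Option 3: A=56. Highest is 740 (Option 2).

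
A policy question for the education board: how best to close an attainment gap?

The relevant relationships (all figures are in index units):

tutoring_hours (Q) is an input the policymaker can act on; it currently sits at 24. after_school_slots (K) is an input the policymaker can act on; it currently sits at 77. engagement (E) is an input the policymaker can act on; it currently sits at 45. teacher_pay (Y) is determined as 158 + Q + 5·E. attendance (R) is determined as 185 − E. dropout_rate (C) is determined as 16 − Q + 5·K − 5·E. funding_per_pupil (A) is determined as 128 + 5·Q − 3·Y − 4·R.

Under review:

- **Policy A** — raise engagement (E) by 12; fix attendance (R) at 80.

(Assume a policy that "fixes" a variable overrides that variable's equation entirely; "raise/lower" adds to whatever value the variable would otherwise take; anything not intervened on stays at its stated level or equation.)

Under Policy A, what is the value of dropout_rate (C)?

92

Policy A (E + 12, R := 80):
  Q = 24
  K = 77
  E = 45 + 12 = 57
  C = 16 − 24 + 5·77 − 5·57 = 92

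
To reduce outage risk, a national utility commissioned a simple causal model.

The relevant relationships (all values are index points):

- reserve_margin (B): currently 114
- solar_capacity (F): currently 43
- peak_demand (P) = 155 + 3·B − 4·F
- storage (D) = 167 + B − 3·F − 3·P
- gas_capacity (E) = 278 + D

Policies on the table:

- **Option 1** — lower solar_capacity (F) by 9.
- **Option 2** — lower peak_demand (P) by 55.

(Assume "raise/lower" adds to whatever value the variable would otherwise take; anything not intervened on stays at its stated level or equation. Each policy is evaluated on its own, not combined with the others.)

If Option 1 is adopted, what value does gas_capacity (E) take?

-626

Option 1 (F − 9):
  B = 114
  F = 43 − 9 = 34
  P = 155 + 3·114 − 4·34 = 361
  D = 167 + 114 − 3·34 − 3·361 = -904
  E = 278 + (-904) = -626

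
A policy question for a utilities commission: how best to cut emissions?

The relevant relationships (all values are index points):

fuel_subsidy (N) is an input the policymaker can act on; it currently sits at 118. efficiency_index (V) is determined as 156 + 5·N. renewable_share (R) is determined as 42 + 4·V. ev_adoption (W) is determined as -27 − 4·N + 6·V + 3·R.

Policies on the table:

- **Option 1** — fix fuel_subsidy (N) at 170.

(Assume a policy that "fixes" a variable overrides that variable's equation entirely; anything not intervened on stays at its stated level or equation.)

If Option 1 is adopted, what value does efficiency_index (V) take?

Option 1 (N := 170):
  N = 170
  V = 156 + 5·170 = 1006

1006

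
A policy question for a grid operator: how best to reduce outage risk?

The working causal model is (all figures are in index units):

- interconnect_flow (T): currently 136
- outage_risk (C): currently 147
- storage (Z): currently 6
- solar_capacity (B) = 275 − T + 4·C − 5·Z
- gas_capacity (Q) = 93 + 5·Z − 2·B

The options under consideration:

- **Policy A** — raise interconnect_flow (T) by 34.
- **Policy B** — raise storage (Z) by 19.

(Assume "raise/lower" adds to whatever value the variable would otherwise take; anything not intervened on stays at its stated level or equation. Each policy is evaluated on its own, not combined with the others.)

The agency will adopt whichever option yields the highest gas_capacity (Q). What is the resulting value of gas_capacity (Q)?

Policy A (T + 34):
  T = 136 + 34 = 170
  C = 147
  Z = 6
  B = 275 − 170 + 4·147 − 5·6 = 663
  Q = 93 + 5·6 − 2·663 = -1203
Policy B (Z + 19):
  T = 136
  C = 147
  Z = 6 + 19 = 25
  B = 275 − 136 + 4·147 − 5·25 = 602
  Q = 93 + 5·25 − 2·602 = -986
Comparing — Policy A: Q=-1203, Policy B: Q=-986. Highest is -986 (Policy B).

-986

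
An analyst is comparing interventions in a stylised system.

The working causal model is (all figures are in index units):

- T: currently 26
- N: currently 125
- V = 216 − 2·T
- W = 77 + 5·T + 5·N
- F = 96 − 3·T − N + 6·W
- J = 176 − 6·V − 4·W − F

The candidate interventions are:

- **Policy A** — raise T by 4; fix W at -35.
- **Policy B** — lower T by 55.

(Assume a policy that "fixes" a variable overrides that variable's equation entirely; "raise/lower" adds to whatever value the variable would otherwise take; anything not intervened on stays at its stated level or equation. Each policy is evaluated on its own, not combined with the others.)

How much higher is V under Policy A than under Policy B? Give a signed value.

Policy A (T + 4, W := -35):
  T = 26 + 4 = 30
  V = 216 − 2·30 = 156
Policy B (T − 55):
  T = 26 − 55 = -29
  V = 216 − 2·(-29) = 274
V: 156 − 274 = -118

-118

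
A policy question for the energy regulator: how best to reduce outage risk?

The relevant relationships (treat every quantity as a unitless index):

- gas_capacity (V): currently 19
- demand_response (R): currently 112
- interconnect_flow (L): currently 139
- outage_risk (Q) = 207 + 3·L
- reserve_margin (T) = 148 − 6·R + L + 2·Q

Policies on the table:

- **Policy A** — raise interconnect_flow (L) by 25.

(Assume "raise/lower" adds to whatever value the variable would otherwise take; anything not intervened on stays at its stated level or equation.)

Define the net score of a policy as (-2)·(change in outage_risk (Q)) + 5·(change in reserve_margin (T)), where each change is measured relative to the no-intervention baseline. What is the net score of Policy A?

725

Baseline:
  R = 112
  L = 139
  Q = 207 + 3·139 = 624
  T = 148 − 6·112 + 139 + 2·624 = 863
Policy A (L + 25):
  R = 112
  L = 139 + 25 = 164
  Q = 207 + 3·164 = 699
  T = 148 − 6·112 + 164 + 2·699 = 1038
ΔQ = 699 − 624 = 75; ΔT = 1038 − 863 = 175
Score = (-2)·75 + 5·175 = 725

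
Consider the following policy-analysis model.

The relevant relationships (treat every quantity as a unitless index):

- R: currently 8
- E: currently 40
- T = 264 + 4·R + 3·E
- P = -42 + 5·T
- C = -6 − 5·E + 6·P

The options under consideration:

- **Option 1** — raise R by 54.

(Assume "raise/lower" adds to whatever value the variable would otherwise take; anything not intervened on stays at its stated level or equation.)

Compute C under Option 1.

18502

Option 1 (R + 54):
  R = 8 + 54 = 62
  E = 40
  T = 264 + 4·62 + 3·40 = 632
  P = -42 + 5·632 = 3118
  C = -6 − 5·40 + 6·3118 = 18502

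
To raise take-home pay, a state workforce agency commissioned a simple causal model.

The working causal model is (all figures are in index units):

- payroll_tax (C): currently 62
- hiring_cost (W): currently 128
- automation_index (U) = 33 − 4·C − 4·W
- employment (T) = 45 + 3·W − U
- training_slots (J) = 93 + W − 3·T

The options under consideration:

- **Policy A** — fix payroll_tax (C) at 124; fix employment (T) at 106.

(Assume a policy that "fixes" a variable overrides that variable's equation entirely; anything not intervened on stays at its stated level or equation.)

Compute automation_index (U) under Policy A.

-975

Policy A (C := 124, T := 106):
  C = 124
  W = 128
  U = 33 − 4·124 − 4·128 = -975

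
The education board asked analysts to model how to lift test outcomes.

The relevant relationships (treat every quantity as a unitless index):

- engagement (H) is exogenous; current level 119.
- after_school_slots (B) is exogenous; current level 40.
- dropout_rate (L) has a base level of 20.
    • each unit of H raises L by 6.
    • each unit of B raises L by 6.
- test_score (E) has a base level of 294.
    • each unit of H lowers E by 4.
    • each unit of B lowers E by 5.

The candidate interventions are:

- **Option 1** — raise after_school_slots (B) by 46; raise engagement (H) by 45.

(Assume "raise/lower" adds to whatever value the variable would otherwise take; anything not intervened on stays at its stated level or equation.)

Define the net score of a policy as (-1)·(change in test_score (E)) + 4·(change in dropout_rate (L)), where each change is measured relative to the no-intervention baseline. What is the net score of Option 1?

Baseline:
  H = 119
  B = 40
  L = 20 + 6·119 + 6·40 = 974
  E = 294 − 4·119 − 5·40 = -382
Option 1 (B + 46, H + 45):
  H = 119 + 45 = 164
  B = 40 + 46 = 86
  L = 20 + 6·164 + 6·86 = 1520
  E = 294 − 4·164 − 5·86 = -792
ΔE = -792 − (-382) = -410; ΔL = 1520 − 974 = 546
Score = (-1)·(-410) + 4·546 = 2594

2594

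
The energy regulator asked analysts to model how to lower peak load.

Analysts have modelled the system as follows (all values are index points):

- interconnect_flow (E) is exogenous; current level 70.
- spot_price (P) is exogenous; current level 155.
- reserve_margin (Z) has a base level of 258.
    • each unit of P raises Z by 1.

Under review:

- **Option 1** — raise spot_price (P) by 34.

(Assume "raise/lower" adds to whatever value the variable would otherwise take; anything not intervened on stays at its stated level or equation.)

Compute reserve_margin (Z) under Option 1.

447

Option 1 (P + 34):
  P = 155 + 34 = 189
  Z = 258 + 189 = 447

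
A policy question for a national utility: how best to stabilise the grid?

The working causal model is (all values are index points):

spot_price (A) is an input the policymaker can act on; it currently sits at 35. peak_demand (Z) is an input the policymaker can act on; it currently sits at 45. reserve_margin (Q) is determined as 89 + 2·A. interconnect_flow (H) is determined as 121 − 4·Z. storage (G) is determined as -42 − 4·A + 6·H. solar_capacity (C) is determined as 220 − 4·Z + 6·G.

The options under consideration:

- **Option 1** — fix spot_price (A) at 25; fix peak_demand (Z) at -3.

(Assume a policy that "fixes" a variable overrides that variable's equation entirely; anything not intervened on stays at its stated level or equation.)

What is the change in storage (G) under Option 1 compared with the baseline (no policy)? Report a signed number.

1192

Baseline:
  A = 35
  Z = 45
  H = 121 − 4·45 = -59
  G = -42 − 4·35 + 6·(-59) = -536
Option 1 (A := 25, Z := -3):
  A = 25
  Z = -3
  H = 121 − 4·(-3) = 133
  G = -42 − 4·25 + 6·133 = 656
Change in G: 656 − (-536) = 1192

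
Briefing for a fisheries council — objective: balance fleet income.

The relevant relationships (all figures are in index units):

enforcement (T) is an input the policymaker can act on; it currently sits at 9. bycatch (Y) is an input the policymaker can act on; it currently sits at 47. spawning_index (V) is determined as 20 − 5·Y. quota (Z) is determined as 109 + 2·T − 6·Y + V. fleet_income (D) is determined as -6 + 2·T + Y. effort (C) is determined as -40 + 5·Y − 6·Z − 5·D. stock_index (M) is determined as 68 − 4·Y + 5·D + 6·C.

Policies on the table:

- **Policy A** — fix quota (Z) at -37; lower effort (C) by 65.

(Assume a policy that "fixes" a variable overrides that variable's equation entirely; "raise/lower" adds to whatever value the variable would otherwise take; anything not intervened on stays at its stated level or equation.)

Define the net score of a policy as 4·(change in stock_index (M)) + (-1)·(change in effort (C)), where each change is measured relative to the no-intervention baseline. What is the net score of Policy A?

Baseline:
  T = 9
  Y = 47
  V = 20 − 5·47 = -215
  Z = 109 + 2·9 − 6·47 + (-215) = -370
  D = -6 + 2·9 + 47 = 59
  C = -40 + 5·47 − 6·(-370) − 5·59 = 2120
  M = 68 − 4·47 + 5·59 + 6·2120 = 12895
Policy A (Z := -37, C − 65):
  T = 9
  Y = 47
  V = 20 − 5·47 = -215
  Z = -37
  D = -6 + 2·9 + 47 = 59
  C = -40 + 5·47 − 6·(-37) − 5·59 (−65 from intervention) = 57
  M = 68 − 4·47 + 5·59 + 6·57 = 517
ΔM = 517 − 12895 = -12378; ΔC = 57 − 2120 = -2063
Score = 4·(-12378) + (-1)·(-2063) = -47449

-47449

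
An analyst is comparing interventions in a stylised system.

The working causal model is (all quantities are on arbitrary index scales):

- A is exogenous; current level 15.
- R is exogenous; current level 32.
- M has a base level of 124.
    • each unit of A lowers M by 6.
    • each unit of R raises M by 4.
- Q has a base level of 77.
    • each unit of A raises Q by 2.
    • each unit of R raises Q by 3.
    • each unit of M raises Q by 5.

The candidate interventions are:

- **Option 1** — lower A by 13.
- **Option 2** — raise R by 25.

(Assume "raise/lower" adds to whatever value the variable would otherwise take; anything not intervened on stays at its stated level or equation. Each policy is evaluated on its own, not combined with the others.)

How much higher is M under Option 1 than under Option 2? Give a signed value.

-22

Option 1 (A − 13):
  A = 15 − 13 = 2
  R = 32
  M = 124 − 6·2 + 4·32 = 240
Option 2 (R + 25):
  A = 15
  R = 32 + 25 = 57
  M = 124 − 6·15 + 4·57 = 262
M: 240 − 262 = -22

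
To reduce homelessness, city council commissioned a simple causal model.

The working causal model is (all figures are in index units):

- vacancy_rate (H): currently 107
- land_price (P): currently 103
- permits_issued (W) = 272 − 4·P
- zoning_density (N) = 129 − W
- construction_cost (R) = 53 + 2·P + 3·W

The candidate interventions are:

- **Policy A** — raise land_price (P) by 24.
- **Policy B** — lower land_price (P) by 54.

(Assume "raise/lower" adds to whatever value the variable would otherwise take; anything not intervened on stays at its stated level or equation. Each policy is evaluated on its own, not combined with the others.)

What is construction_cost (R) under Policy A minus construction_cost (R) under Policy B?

-780

Policy A (P + 24):
  P = 103 + 24 = 127
  W = 272 − 4·127 = -236
  R = 53 + 2·127 + 3·(-236) = -401
Policy B (P − 54):
  P = 103 − 54 = 49
  W = 272 − 4·49 = 76
  R = 53 + 2·49 + 3·76 = 379
R: -401 − 379 = -780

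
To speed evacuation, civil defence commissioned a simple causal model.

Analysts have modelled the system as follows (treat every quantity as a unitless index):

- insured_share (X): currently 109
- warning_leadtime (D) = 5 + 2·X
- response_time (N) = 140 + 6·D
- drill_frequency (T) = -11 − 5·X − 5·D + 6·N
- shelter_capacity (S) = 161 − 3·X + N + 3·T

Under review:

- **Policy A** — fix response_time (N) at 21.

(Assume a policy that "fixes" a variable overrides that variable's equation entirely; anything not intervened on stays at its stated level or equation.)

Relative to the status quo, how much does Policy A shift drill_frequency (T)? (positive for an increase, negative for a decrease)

Baseline:
  X = 109
  D = 5 + 2·109 = 223
  N = 140 + 6·223 = 1478
  T = -11 − 5·109 − 5·223 + 6·1478 = 7197
Policy A (N := 21):
  X = 109
  D = 5 + 2·109 = 223
  N = 21
  T = -11 − 5·109 − 5·223 + 6·21 = -1545
Change in T: -1545 − 7197 = -8742

-8742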